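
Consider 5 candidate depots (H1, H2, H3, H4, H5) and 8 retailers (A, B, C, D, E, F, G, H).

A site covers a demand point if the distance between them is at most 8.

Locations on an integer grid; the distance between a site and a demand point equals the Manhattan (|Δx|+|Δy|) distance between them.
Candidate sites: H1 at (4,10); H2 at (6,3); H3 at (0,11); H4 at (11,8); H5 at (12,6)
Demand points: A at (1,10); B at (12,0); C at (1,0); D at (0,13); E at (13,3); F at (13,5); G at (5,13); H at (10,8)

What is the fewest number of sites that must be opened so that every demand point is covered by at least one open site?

Coverage sets (demand points within 8 of each site):
  H1: {A, D, G, H}
  H2: {C, E}
  H3: {A, D, G}
  H4: {E, F, H}
  H5: {B, E, F, H}
No 2 sites suffice: every size-2 union leaves at least one demand point uncovered.
But {H1, H2, H5} covers everything, so the minimum is 3.

3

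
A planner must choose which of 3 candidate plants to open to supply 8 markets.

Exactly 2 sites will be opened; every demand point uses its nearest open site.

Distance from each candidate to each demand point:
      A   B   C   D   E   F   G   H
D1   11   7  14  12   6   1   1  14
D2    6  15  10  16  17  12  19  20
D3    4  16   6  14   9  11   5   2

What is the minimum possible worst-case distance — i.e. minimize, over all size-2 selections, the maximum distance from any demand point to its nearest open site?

12

Open {D1, D3}.
  Farthest demand point is D at distance 12 (to D1); all others are ≤ 12.
With {D1, D2} the worst case is 14.
With {D2, D3} the worst case is 15.
No size-2 selection achieves below 12.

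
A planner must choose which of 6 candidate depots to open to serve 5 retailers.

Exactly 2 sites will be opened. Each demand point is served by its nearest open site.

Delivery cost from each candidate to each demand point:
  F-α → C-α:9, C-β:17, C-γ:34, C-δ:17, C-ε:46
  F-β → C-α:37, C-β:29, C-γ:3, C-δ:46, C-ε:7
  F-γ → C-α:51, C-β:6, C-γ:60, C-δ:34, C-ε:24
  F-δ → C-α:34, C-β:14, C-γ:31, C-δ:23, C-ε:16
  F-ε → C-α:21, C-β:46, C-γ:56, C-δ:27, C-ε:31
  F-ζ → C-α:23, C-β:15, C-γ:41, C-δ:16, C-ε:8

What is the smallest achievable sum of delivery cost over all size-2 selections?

53

Open {F-α, F-β}.
  C-α→F-α 9, C-β→F-α 17, C-γ→F-β 3, C-δ→F-α 17, C-ε→F-β 7  ⇒ total 53.
Compare {F-β, F-ζ}: total 64.
Compare {F-β, F-δ}: total 81.
No size-2 selection does better; minimum is 53.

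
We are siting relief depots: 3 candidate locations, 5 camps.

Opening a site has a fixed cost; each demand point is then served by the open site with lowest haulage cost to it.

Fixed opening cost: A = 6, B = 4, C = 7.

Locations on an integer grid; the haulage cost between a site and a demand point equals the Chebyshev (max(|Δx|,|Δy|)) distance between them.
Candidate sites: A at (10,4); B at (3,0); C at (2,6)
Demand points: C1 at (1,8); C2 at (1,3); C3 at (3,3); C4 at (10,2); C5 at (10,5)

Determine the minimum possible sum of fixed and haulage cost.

Open {A, C}: assign each demand point to its cheapest open site.
  C1→C 2, C2→C 3, C3→C 3, C4→A 2, C5→A 1
  haulage cost 11, fixed 13 → total 24.
Compare {A, B}: haulage cost 17 + fixed 10 = 27.
Compare {A, B, C}: haulage cost 11 + fixed 17 = 28.
Compare {C}: haulage cost 24 + fixed 7 = 31.
All other subsets cost ≥ 27. Minimum total cost: 24.

24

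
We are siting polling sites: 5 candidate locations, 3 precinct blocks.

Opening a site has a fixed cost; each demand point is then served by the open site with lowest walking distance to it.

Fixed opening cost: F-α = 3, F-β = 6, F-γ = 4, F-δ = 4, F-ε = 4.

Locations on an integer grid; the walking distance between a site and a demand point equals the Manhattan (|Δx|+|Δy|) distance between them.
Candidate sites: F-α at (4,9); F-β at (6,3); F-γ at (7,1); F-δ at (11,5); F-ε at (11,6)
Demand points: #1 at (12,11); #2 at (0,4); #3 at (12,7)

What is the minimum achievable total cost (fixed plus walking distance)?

24

Open {F-α, F-ε}: assign each demand point to its cheapest open site.
  #1→F-ε 6, #2→F-α 9, #3→F-ε 2
  walking distance 17, fixed 7 → total 24.
Compare {F-ε}: walking distance 21 + fixed 4 = 25.
Compare {F-β, F-ε}: walking distance 15 + fixed 10 = 25.
Compare {F-δ}: walking distance 22 + fixed 4 = 26.
All other subsets cost ≥ 25. Minimum total cost: 24.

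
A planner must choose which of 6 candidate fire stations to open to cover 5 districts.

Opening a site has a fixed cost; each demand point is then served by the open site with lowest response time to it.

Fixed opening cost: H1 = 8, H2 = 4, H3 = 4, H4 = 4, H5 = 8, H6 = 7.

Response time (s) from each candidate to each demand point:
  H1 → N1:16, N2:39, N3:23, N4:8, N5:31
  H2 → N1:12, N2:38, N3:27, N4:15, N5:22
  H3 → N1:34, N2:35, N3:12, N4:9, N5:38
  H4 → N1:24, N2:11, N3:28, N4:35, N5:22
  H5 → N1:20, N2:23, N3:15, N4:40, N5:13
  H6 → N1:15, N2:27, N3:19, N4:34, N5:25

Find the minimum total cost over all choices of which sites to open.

Open {H2, H3, H4, H5}: assign each demand point to its cheapest open site.
  N1→H2 12, N2→H4 11, N3→H3 12, N4→H3 9, N5→H5 13
  response time 57, fixed 20 → total 77.
Compare {H2, H3, H4}: response time 66 + fixed 12 = 78.
Compare {H3, H4, H5}: response time 65 + fixed 16 = 81.
Compare {H2, H4, H5}: response time 66 + fixed 16 = 82.
All other subsets cost ≥ 78. Minimum total cost: 77.

77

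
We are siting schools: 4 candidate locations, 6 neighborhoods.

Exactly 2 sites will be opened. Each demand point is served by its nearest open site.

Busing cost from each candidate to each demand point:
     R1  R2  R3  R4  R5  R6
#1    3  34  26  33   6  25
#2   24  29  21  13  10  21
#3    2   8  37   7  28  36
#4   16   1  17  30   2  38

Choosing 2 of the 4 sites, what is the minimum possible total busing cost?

Open {#3, #4}.
  R1→#3 2, R2→#4 1, R3→#4 17, R4→#3 7, R5→#4 2, R6→#3 36  ⇒ total 65.
Compare {#2, #3}: total 69.
Compare {#2, #4}: total 70.
No size-2 selection does better; minimum is 65.

65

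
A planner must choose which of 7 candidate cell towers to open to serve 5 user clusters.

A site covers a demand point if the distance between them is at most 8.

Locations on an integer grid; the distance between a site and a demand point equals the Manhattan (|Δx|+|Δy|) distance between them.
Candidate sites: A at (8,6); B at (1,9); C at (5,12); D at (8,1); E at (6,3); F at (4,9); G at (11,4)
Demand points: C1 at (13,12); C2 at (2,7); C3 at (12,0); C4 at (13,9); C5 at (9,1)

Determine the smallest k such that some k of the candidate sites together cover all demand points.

Coverage sets (demand points within 8 of each site):
  A: {C2, C4, C5}
  B: {C2}
  C: {C1, C2}
  D: {C3, C5}
  E: {C2, C5}
  F: {C2}
  G: {C3, C4, C5}
No single site covers all 5 demand points.
But {C, G} covers everything, so the minimum is 2.

2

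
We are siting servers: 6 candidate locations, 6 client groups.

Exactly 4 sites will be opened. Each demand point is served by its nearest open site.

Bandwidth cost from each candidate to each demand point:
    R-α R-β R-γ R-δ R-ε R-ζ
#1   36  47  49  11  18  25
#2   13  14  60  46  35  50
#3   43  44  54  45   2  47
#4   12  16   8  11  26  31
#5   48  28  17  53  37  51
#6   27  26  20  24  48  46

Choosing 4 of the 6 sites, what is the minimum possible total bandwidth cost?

Open {#1, #2, #3, #4}.
  R-α→#4 12, R-β→#2 14, R-γ→#4 8, R-δ→#1 11, R-ε→#3 2, R-ζ→#1 25  ⇒ total 72.
Compare {#1, #3, #4, #5}: total 74.
Compare {#1, #3, #4, #6}: total 74.
No size-4 selection does better; minimum is 72.

72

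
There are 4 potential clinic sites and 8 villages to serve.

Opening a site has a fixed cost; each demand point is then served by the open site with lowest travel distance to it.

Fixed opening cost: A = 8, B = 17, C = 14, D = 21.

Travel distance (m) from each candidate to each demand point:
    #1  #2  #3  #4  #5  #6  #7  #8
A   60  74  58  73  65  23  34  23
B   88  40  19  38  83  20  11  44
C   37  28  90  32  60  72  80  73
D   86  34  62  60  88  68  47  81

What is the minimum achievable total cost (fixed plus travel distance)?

Open {A, B, C}: assign each demand point to its cheapest open site.
  #1→C 37, #2→C 28, #3→B 19, #4→C 32, #5→C 60, #6→B 20, #7→B 11, #8→A 23
  travel distance 230, fixed 39 → total 269.
Compare {B, C}: travel distance 251 + fixed 31 = 282.
Compare {A, B, C, D}: travel distance 230 + fixed 60 = 290.
Compare {A, B}: travel distance 276 + fixed 25 = 301.
All other subsets cost ≥ 282. Minimum total cost: 269.

269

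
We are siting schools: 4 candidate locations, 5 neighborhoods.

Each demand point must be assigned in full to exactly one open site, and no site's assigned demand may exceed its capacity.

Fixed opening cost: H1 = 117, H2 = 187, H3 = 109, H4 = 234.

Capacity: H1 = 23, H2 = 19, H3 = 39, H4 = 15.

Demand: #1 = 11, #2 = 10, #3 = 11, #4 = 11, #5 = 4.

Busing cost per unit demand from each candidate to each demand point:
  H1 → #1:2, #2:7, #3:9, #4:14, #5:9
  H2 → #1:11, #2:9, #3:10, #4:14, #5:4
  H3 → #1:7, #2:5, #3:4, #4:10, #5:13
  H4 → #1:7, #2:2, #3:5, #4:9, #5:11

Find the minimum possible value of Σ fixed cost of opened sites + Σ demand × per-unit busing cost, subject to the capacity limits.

Open {H1, H3}; cheapest assignment that respects the capacities:
  H1 (cap 23, load 15): #1, #5 — cost 11×2 + 4×9 = 58
  H3 (cap 39, load 32): #2, #3, #4 — cost 10×5 + 11×4 + 11×10 = 204
  Shipping 262, fixed 226 → total 488.
  Any other capacity-feasible assignment to {H1, H3} ships for at least 262.
Compare {H2, H3}: its best feasible assignment gives total 633.
Compare {H3, H4}: its best feasible assignment gives total 638.
Every other set of open sites that can feasibly serve all demand totals ≥ 633 even under its best assignment. Minimum: 488.

488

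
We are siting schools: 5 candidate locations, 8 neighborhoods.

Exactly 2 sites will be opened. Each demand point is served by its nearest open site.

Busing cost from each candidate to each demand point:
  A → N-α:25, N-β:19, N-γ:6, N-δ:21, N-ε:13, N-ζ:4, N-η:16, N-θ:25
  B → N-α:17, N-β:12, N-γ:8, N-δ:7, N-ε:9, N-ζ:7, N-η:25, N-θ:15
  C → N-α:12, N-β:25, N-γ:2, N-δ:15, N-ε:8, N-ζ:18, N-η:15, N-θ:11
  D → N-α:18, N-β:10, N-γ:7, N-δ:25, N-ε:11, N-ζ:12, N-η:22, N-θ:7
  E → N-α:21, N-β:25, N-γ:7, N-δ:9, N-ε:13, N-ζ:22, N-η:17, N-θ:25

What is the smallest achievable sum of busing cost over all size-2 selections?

Open {B, C}.
  N-α→C 12, N-β→B 12, N-γ→C 2, N-δ→B 7, N-ε→C 8, N-ζ→B 7, N-η→C 15, N-θ→C 11  ⇒ total 74.
Compare {C, D}: total 81.
Compare {A, B}: total 86.
No size-2 selection does better; minimum is 74.

74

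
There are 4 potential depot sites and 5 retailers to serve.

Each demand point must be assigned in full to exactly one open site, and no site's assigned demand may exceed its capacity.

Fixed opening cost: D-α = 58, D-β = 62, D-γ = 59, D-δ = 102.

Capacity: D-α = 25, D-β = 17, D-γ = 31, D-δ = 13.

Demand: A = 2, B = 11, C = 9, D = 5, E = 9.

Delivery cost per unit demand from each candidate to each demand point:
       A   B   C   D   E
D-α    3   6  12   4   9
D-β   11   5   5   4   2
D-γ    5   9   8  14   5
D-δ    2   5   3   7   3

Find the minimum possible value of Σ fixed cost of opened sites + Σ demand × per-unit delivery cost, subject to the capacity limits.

323

Open {D-β, D-γ}; cheapest assignment that respects the capacities:
  D-β (cap 17, load 16): B, D — cost 11×5 + 5×4 = 75
  D-γ (cap 31, load 20): A, C, E — cost 2×5 + 9×8 + 9×5 = 127
  Shipping 202, fixed 121 → total 323.
  Any other capacity-feasible assignment to {D-β, D-γ} ships for at least 202.
Compare {D-α, D-γ}: its best feasible assignment gives total 326.
Compare {D-α, D-β}: its best feasible assignment gives total 338.
Every other set of open sites that can feasibly serve all demand totals ≥ 326 even under its best assignment. Minimum: 323.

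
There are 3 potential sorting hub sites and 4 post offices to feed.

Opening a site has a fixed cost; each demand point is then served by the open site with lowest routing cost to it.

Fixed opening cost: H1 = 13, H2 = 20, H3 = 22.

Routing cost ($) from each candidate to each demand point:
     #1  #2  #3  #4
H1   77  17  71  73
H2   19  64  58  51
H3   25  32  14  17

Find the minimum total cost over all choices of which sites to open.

108

Open {H1, H3}: assign each demand point to its cheapest open site.
  #1→H3 25, #2→H1 17, #3→H3 14, #4→H3 17
  routing cost 73, fixed 35 → total 108.
Compare {H3}: routing cost 88 + fixed 22 = 110.
Compare {H1, H2, H3}: routing cost 67 + fixed 55 = 122.
Compare {H2, H3}: routing cost 82 + fixed 42 = 124.
All other subsets cost ≥ 110. Minimum total cost: 108.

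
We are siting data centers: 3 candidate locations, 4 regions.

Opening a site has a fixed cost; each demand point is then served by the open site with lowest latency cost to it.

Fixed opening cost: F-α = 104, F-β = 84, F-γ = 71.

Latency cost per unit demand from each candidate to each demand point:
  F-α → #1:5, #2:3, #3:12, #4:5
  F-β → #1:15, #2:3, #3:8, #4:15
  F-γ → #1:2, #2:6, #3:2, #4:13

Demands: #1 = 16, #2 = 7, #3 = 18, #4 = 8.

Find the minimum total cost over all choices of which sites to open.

Open {F-γ}: assign each demand point to its cheapest open site.
  #1→F-γ 16×2=32, #2→F-γ 7×6=42, #3→F-γ 18×2=36, #4→F-γ 8×13=104
  latency cost 214, fixed 71 → total 285.
Compare {F-α, F-γ}: latency cost 129 + fixed 175 = 304.
Compare {F-β, F-γ}: latency cost 193 + fixed 155 = 348.
Compare {F-α, F-β, F-γ}: latency cost 129 + fixed 259 = 388.
All other subsets cost ≥ 304. Minimum total cost: 285.

285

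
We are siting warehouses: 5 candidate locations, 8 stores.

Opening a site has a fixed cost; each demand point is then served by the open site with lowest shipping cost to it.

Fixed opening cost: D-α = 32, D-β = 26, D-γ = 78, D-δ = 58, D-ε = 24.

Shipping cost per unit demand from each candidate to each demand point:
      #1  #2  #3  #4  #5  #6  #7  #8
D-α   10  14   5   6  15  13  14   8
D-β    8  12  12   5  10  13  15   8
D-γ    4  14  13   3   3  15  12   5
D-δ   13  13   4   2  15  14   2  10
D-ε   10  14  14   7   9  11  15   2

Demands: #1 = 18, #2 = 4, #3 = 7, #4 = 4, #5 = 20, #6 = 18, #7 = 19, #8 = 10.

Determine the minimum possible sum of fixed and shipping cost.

636

Open {D-γ, D-δ, D-ε}: assign each demand point to its cheapest open site.
  #1→D-γ 18×4=72, #2→D-δ 4×13=52, #3→D-δ 7×4=28, #4→D-δ 4×2=8, #5→D-γ 20×3=60, #6→D-ε 18×11=198, #7→D-δ 19×2=38, #8→D-ε 10×2=20
  shipping cost 476, fixed 160 → total 636.
Compare {D-β, D-γ, D-δ, D-ε}: shipping cost 472 + fixed 186 = 658.
Compare {D-α, D-γ, D-δ, D-ε}: shipping cost 476 + fixed 192 = 668.
Compare {D-α, D-β, D-γ, D-δ, D-ε}: shipping cost 472 + fixed 218 = 690.
All other subsets cost ≥ 658. Minimum total cost: 636.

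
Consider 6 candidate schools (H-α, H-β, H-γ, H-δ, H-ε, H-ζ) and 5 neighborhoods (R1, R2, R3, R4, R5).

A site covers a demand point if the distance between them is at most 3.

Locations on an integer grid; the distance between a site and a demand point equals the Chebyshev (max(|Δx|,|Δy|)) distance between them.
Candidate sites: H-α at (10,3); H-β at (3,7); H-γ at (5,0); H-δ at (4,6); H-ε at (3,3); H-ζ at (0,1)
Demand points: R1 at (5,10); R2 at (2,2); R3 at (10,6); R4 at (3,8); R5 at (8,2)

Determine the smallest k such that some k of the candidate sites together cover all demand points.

Coverage sets (demand points within 3 of each site):
  H-α: {R3, R5}
  H-β: {R1, R4}
  H-γ: {R2, R5}
  H-δ: {R4}
  H-ε: {R2}
  H-ζ: {R2}
No 2 sites suffice: every size-2 union leaves at least one demand point uncovered.
But {H-α, H-β, H-γ} covers everything, so the minimum is 3.

3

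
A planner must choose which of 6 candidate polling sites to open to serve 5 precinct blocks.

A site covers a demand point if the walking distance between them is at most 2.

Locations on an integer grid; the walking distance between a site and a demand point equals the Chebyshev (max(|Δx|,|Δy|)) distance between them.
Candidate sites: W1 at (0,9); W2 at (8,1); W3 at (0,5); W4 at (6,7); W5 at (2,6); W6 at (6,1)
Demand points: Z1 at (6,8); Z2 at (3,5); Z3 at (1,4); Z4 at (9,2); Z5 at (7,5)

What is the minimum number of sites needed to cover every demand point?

Coverage sets (demand points within 2 of each site):
  W1: {}
  W2: {Z4}
  W3: {Z3}
  W4: {Z1, Z5}
  W5: {Z2, Z3}
  W6: {}
No 2 sites suffice: every size-2 union leaves at least one demand point uncovered.
But {W2, W4, W5} covers everything, so the minimum is 3.

3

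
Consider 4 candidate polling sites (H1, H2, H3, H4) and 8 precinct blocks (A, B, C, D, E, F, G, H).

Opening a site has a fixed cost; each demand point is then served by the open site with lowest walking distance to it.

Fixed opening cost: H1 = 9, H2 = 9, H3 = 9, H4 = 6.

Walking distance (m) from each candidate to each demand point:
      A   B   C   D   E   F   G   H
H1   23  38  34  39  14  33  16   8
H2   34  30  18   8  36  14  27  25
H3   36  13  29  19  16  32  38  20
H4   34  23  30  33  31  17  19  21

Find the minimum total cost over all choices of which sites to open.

141

Open {H1, H2, H3}: assign each demand point to its cheapest open site.
  A→H1 23, B→H3 13, C→H2 18, D→H2 8, E→H1 14, F→H2 14, G→H1 16, H→H1 8
  walking distance 114, fixed 27 → total 141.
Compare {H1, H2, H3, H4}: walking distance 114 + fixed 33 = 147.
Compare {H1, H2, H4}: walking distance 124 + fixed 24 = 148.
Compare {H1, H2}: walking distance 131 + fixed 18 = 149.
All other subsets cost ≥ 147. Minimum total cost: 141.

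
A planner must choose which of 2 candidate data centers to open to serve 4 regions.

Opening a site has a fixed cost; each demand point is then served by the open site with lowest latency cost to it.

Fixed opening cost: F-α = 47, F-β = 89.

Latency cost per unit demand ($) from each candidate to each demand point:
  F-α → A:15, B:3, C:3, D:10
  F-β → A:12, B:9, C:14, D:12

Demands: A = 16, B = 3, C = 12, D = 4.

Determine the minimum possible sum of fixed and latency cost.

Open {F-α}: assign each demand point to its cheapest open site.
  A→F-α 16×15=240, B→F-α 3×3=9, C→F-α 12×3=36, D→F-α 4×10=40
  latency cost 325, fixed 47 → total 372.
Compare {F-α, F-β}: latency cost 277 + fixed 136 = 413.
Compare {F-β}: latency cost 435 + fixed 89 = 524.

372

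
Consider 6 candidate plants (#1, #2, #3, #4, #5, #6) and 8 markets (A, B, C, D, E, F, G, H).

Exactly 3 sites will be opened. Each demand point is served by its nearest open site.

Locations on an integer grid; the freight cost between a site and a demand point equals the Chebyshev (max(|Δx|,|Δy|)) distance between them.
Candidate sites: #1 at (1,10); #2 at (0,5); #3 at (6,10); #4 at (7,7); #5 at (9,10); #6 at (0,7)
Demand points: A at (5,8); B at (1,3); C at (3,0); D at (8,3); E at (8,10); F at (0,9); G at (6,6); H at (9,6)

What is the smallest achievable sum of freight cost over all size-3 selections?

Open {#1, #2, #4}.
  A→#4 2, B→#2 2, C→#2 5, D→#4 4, E→#4 3, F→#1 1, G→#4 1, H→#4 2  ⇒ total 20.
Compare {#2, #4, #5}: total 21.
Compare {#2, #4, #6}: total 21.
No size-3 selection does better; minimum is 20.

20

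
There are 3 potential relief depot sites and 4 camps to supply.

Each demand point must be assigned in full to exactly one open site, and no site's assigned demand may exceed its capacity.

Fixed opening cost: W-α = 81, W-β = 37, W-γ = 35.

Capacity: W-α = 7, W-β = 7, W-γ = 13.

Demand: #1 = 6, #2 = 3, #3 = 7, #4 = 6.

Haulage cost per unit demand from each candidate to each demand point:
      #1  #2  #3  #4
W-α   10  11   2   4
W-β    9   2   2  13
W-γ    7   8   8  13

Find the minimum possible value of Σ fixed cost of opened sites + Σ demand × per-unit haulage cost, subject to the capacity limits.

Open {W-α, W-β, W-γ}; cheapest assignment that respects the capacities:
  W-α (cap 7, load 6): #4 — cost 6×4 = 24
  W-β (cap 7, load 7): #3 — cost 7×2 = 14
  W-γ (cap 13, load 9): #1, #2 — cost 6×7 + 3×8 = 66
  Shipping 104, fixed 153 → total 257.
  Any other capacity-feasible assignment to {W-α, W-β, W-γ} ships for at least 104.
Total demand is 22 and no other set of sites has combined capacity ≥ 22, so {W-α, W-β, W-γ} is the only feasible choice of open sites. Minimum: 257.

257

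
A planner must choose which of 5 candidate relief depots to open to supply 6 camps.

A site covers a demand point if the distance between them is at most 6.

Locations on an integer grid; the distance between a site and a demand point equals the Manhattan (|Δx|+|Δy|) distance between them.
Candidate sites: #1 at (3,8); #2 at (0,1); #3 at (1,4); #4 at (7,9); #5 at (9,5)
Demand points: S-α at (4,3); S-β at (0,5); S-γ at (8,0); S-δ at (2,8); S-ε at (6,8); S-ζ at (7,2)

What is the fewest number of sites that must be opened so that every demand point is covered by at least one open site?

Coverage sets (demand points within 6 of each site):
  #1: {S-α, S-β, S-δ, S-ε}
  #2: {S-α, S-β}
  #3: {S-α, S-β, S-δ}
  #4: {S-δ, S-ε}
  #5: {S-γ, S-ε, S-ζ}
No single site covers all 6 demand points.
But {#1, #5} covers everything, so the minimum is 2.

2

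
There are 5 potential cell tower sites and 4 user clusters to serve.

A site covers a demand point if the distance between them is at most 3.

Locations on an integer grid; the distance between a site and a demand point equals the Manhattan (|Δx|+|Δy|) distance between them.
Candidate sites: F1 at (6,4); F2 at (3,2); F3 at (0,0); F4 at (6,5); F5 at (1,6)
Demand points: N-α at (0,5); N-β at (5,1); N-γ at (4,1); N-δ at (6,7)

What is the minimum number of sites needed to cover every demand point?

Coverage sets (demand points within 3 of each site):
  F1: {N-δ}
  F2: {N-β, N-γ}
  F3: {}
  F4: {N-δ}
  F5: {N-α}
No 2 sites suffice: every size-2 union leaves at least one demand point uncovered.
But {F1, F2, F5} covers everything, so the minimum is 3.

3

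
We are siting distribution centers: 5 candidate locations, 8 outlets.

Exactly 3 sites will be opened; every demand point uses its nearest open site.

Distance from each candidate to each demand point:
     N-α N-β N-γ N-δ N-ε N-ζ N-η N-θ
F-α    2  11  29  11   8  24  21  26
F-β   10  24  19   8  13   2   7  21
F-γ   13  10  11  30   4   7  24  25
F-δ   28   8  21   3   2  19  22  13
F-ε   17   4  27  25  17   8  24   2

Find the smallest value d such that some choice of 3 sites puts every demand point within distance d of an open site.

11

Open {F-β, F-γ, F-ε}.
  Farthest demand point is N-γ at distance 11 (to F-γ); all others are ≤ 11.
With {F-β, F-γ, F-δ} the worst case is 13.
With {F-α, F-β, F-δ} the worst case is 19.
No size-3 selection achieves below 11.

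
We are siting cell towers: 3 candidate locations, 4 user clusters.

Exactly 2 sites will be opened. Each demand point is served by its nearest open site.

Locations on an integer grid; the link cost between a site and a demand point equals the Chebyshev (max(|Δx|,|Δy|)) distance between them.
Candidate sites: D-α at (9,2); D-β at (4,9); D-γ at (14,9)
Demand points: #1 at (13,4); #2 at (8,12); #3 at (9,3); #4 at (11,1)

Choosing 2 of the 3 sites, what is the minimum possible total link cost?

11

Open {D-α, D-β}.
  #1→D-α 4, #2→D-β 4, #3→D-α 1, #4→D-α 2  ⇒ total 11.
Compare {D-α, D-γ}: total 13.
Compare {D-β, D-γ}: total 23.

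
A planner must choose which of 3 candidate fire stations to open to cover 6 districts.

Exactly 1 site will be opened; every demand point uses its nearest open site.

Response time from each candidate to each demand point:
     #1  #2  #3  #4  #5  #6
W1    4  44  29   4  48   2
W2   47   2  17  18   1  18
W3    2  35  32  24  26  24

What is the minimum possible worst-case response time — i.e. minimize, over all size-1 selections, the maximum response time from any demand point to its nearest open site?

Open {W3}.
  Farthest demand point is #2 at response time 35 (to W3); all others are ≤ 35.
With {W2} the worst case is 47.
With {W1} the worst case is 48.
No size-1 selection achieves below 35.

35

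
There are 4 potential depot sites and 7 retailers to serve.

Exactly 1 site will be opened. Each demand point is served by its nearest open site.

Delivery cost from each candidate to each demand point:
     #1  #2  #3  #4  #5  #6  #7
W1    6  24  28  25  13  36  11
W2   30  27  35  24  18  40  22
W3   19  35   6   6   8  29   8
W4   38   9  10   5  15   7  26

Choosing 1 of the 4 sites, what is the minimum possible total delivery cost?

Open {W4}.
  #1→W4 38, #2→W4 9, #3→W4 10, #4→W4 5, #5→W4 15, #6→W4 7, #7→W4 26  ⇒ total 110.
Compare {W3}: total 111.
Compare {W1}: total 143.
No size-1 selection does better; minimum is 110.

110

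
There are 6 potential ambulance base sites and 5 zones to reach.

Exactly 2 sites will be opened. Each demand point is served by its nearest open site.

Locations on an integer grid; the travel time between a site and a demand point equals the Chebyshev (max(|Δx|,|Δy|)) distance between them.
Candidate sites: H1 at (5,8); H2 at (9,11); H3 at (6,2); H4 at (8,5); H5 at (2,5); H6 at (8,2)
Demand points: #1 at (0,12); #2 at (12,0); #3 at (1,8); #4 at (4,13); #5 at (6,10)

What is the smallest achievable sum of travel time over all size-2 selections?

Open {H1, H6}.
  #1→H1 5, #2→H6 4, #3→H1 4, #4→H1 5, #5→H1 2  ⇒ total 20.
Compare {H1, H4}: total 21.
Compare {H1, H3}: total 22.
No size-2 selection does better; minimum is 20.

20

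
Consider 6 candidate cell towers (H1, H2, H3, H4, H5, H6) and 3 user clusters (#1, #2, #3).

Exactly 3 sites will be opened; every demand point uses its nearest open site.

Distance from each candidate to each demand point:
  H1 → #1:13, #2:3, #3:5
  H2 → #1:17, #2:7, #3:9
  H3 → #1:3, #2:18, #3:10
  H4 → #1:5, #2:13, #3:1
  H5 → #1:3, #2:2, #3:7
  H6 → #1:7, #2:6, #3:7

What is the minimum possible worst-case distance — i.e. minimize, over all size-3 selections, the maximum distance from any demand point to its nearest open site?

Open {H1, H3, H4}.
  Farthest demand point is #1 at distance 3 (to H3); all others are ≤ 3.
With {H1, H4, H5} the worst case is 3.
With {H2, H4, H5} the worst case is 3.
No size-3 selection achieves below 3.

3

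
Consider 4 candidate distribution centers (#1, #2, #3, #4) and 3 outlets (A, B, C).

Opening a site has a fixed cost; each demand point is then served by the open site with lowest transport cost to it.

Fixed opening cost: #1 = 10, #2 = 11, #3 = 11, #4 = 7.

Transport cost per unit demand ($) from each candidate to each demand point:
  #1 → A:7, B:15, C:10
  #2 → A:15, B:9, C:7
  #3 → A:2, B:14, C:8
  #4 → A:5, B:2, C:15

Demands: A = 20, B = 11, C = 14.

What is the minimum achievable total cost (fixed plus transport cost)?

Open {#2, #3, #4}: assign each demand point to its cheapest open site.
  A→#3 20×2=40, B→#4 11×2=22, C→#2 14×7=98
  transport cost 160, fixed 29 → total 189.
Compare {#3, #4}: transport cost 174 + fixed 18 = 192.
Compare {#1, #2, #3, #4}: transport cost 160 + fixed 39 = 199.
Compare {#1, #3, #4}: transport cost 174 + fixed 28 = 202.
All other subsets cost ≥ 192. Minimum total cost: 189.

189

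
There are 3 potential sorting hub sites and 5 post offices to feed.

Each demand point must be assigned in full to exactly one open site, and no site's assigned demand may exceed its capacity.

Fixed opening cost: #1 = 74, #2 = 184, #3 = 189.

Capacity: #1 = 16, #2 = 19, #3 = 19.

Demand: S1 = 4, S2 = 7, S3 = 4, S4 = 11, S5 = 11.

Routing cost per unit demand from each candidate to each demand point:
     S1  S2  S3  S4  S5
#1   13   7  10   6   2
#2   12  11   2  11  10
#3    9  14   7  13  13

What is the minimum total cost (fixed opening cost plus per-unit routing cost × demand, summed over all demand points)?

731

Open {#1, #2, #3}; cheapest assignment that respects the capacities:
  #1 (cap 16, load 11): S5 — cost 11×2 = 22
  #2 (cap 19, load 18): S2, S4 — cost 7×11 + 11×11 = 198
  #3 (cap 19, load 8): S1, S3 — cost 4×9 + 4×7 = 64
  Shipping 284, fixed 447 → total 731.
  Any other capacity-feasible assignment to {#1, #2, #3} ships for at least 284.
Compare {#2, #3}: its best feasible assignment gives total 767.
Every other set of open sites that can feasibly serve all demand totals ≥ 767 even under its best assignment. Minimum: 731.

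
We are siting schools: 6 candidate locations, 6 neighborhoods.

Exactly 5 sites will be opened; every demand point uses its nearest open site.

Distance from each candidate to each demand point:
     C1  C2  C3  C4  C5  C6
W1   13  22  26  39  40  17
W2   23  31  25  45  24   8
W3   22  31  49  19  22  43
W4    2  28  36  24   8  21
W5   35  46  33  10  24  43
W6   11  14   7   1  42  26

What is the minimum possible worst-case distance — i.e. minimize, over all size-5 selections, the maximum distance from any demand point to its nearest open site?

Open {W1, W2, W3, W4, W6}.
  Farthest demand point is C2 at distance 14 (to W6); all others are ≤ 14.
With {W1, W2, W4, W5, W6} the worst case is 14.
With {W2, W3, W4, W5, W6} the worst case is 14.
No size-5 selection achieves below 14.

14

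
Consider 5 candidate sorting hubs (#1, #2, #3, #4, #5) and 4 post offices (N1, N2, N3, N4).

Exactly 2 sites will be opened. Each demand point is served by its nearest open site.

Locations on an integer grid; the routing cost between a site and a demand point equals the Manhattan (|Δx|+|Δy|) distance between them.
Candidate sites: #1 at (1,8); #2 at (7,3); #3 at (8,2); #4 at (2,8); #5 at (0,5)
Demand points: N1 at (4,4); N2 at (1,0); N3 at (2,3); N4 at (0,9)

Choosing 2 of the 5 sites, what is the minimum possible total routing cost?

Open {#1, #5}.
  N1→#5 5, N2→#5 6, N3→#5 4, N4→#1 2  ⇒ total 17.
Compare {#2, #5}: total 18.
Compare {#4, #5}: total 18.
No size-2 selection does better; minimum is 17.

17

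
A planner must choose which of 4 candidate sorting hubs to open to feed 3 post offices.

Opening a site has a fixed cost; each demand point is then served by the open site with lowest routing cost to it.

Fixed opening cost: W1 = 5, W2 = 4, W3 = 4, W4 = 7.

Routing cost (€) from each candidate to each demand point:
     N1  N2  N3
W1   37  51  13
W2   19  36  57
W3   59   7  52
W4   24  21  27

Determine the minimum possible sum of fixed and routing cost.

Open {W1, W2, W3}: assign each demand point to its cheapest open site.
  N1→W2 19, N2→W3 7, N3→W1 13
  routing cost 39, fixed 13 → total 52.
Compare {W1, W2, W3, W4}: routing cost 39 + fixed 20 = 59.
Compare {W1, W3, W4}: routing cost 44 + fixed 16 = 60.
Compare {W1, W3}: routing cost 57 + fixed 9 = 66.
All other subsets cost ≥ 59. Minimum total cost: 52.

52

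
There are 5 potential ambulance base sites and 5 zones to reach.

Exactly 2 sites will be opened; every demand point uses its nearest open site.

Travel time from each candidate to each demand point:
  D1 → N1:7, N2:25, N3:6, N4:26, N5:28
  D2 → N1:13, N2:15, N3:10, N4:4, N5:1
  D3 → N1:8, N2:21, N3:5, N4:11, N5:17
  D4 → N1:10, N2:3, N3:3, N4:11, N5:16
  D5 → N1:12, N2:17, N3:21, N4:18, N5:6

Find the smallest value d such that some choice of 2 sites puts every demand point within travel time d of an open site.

10

Open {D2, D4}.
  Farthest demand point is N1 at travel time 10 (to D4); all others are ≤ 10.
With {D4, D5} the worst case is 11.
With {D1, D2} the worst case is 15.
No size-2 selection achieves below 10.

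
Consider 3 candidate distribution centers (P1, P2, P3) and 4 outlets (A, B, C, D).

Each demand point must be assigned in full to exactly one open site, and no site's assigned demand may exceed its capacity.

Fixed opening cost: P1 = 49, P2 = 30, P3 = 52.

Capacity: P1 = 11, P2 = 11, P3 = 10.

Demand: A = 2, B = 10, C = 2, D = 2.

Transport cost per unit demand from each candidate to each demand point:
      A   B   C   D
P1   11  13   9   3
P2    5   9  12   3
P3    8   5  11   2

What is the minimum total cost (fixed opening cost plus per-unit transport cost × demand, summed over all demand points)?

172

Open {P2, P3}; cheapest assignment that respects the capacities:
  P2 (cap 11, load 6): A, C, D — cost 2×5 + 2×12 + 2×3 = 40
  P3 (cap 10, load 10): B — cost 10×5 = 50
  Shipping 90, fixed 82 → total 172.
  Any other capacity-feasible assignment to {P2, P3} ships for at least 90.
Compare {P1, P3}: its best feasible assignment gives total 197.
Compare {P1, P2}: its best feasible assignment gives total 215.
Every other set of open sites that can feasibly serve all demand totals ≥ 197 even under its best assignment. Minimum: 172.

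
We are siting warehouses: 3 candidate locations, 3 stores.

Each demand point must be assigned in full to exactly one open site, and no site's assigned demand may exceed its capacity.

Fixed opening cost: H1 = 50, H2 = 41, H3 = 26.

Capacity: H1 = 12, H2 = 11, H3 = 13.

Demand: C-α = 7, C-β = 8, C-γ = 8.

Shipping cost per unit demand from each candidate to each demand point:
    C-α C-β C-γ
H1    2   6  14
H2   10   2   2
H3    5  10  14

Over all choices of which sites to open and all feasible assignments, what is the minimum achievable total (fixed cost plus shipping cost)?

216

Open {H1, H2, H3}; cheapest assignment that respects the capacities:
  H1 (cap 12, load 8): C-β — cost 8×6 = 48
  H2 (cap 11, load 8): C-γ — cost 8×2 = 16
  H3 (cap 13, load 7): C-α — cost 7×5 = 35
  Shipping 99, fixed 117 → total 216.
  Any other capacity-feasible assignment to {H1, H2, H3} ships for at least 99.
Total demand is 23; every other set of sites either has combined capacity below 23 or cannot fit the demands without splitting one across sites, so {H1, H2, H3} is the only feasible choice of open sites. Minimum: 216.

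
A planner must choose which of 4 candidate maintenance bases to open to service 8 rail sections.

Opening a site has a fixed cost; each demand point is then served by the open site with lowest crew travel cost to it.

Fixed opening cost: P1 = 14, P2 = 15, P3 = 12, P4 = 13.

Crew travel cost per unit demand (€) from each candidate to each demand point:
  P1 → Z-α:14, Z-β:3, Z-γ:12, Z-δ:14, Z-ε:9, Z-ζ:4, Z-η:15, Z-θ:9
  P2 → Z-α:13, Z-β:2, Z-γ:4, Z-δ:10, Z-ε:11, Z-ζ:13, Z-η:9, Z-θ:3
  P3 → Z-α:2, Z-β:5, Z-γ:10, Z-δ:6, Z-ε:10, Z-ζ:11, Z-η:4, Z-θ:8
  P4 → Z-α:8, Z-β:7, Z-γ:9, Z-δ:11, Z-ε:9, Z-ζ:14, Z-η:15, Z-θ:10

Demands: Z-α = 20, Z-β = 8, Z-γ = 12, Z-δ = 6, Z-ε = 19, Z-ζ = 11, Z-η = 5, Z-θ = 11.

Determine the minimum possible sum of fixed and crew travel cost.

449

Open {P1, P2, P3}: assign each demand point to its cheapest open site.
  Z-α→P3 20×2=40, Z-β→P2 8×2=16, Z-γ→P2 12×4=48, Z-δ→P3 6×6=36, Z-ε→P1 19×9=171, Z-ζ→P1 11×4=44, Z-η→P3 5×4=20, Z-θ→P2 11×3=33
  crew travel cost 408, fixed 41 → total 449.
Compare {P1, P2, P3, P4}: crew travel cost 408 + fixed 54 = 462.
Compare {P2, P3, P4}: crew travel cost 485 + fixed 40 = 525.
Compare {P2, P3}: crew travel cost 504 + fixed 27 = 531.
All other subsets cost ≥ 462. Minimum total cost: 449.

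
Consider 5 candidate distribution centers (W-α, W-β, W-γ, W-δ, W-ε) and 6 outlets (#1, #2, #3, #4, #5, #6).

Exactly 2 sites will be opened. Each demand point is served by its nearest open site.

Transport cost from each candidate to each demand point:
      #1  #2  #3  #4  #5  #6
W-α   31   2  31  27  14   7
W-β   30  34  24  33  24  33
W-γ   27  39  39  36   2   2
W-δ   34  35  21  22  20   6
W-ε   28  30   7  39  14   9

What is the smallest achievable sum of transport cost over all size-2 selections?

Open {W-α, W-ε}.
  #1→W-ε 28, #2→W-α 2, #3→W-ε 7, #4→W-α 27, #5→W-α 14, #6→W-α 7  ⇒ total 85.
Compare {W-α, W-γ}: total 91.
Compare {W-α, W-δ}: total 96.
No size-2 selection does better; minimum is 85.

85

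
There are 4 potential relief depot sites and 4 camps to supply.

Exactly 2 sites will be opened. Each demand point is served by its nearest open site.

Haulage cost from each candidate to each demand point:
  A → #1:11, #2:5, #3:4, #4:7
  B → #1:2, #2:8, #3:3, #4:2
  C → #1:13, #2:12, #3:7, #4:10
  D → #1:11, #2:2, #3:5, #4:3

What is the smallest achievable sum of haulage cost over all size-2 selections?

Open {B, D}.
  #1→B 2, #2→D 2, #3→B 3, #4→B 2  ⇒ total 9.
Compare {A, B}: total 12.
Compare {B, C}: total 15.
No size-2 selection does better; minimum is 9.

9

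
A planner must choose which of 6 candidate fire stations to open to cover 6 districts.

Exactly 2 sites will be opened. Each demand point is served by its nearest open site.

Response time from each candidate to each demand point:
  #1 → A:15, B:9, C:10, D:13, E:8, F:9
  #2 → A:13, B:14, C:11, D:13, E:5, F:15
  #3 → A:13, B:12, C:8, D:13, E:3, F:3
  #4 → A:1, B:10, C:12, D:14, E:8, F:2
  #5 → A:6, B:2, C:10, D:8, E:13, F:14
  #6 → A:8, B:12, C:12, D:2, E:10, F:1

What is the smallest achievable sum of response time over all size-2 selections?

Open {#3, #5}.
  A→#5 6, B→#5 2, C→#3 8, D→#5 8, E→#3 3, F→#3 3  ⇒ total 30.
Compare {#4, #5}: total 31.
Compare {#5, #6}: total 31.
No size-2 selection does better; minimum is 30.

30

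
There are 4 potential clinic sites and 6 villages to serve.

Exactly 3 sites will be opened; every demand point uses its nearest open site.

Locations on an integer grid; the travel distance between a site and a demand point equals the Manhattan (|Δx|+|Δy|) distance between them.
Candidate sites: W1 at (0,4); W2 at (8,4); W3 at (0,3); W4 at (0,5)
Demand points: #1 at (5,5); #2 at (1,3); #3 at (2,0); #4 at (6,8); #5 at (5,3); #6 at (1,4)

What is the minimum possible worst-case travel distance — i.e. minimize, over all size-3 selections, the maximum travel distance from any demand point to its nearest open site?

6

Open {W1, W2, W3}.
  Farthest demand point is #4 at travel distance 6 (to W2); all others are ≤ 6.
With {W1, W2, W4} the worst case is 6.
With {W2, W3, W4} the worst case is 6.
No size-3 selection achieves below 6.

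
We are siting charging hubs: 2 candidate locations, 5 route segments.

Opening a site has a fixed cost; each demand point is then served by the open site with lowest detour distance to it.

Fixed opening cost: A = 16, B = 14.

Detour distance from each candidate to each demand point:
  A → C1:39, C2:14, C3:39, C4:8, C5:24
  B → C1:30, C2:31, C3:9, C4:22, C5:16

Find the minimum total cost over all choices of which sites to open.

107

Open {A, B}: assign each demand point to its cheapest open site.
  C1→B 30, C2→A 14, C3→B 9, C4→A 8, C5→B 16
  detour distance 77, fixed 30 → total 107.
Compare {B}: detour distance 108 + fixed 14 = 122.
Compare {A}: detour distance 124 + fixed 16 = 140.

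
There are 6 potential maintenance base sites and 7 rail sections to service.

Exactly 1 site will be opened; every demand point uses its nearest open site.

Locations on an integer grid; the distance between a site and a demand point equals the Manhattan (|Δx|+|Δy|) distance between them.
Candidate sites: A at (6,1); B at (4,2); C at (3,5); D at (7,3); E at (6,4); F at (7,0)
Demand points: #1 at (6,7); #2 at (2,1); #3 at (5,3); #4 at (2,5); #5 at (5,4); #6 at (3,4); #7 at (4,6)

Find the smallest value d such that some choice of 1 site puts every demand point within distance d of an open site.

Open {C}.
  Farthest demand point is #1 at distance 5 (to C); all others are ≤ 5.
With {B} the worst case is 7.
With {D} the worst case is 7.
No size-1 selection achieves below 5.

5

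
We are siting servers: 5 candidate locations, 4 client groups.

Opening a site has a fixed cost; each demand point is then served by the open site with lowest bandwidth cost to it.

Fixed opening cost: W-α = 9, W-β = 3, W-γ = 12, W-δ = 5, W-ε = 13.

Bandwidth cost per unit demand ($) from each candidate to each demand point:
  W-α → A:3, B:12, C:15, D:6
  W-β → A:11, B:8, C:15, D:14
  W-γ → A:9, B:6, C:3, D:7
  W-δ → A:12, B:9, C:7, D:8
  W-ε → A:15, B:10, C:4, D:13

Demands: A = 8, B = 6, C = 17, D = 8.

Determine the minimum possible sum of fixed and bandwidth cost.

180

Open {W-α, W-γ}: assign each demand point to its cheapest open site.
  A→W-α 8×3=24, B→W-γ 6×6=36, C→W-γ 17×3=51, D→W-α 8×6=48
  bandwidth cost 159, fixed 21 → total 180.
Compare {W-α, W-β, W-γ}: bandwidth cost 159 + fixed 24 = 183.
Compare {W-α, W-γ, W-δ}: bandwidth cost 159 + fixed 26 = 185.
Compare {W-α, W-β, W-γ, W-δ}: bandwidth cost 159 + fixed 29 = 188.
All other subsets cost ≥ 183. Minimum total cost: 180.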